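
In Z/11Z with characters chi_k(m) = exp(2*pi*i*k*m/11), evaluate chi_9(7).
chi_9(7) = zeta_11^63 = exp(-6*I*pi/11)

Details: chi_9(7) = zeta_11^(9*7) = zeta_11^63. Since zeta_11^11 = 1, this equals zeta_11^8 = exp(2*pi*i*8/11) = exp(-6*I*pi/11).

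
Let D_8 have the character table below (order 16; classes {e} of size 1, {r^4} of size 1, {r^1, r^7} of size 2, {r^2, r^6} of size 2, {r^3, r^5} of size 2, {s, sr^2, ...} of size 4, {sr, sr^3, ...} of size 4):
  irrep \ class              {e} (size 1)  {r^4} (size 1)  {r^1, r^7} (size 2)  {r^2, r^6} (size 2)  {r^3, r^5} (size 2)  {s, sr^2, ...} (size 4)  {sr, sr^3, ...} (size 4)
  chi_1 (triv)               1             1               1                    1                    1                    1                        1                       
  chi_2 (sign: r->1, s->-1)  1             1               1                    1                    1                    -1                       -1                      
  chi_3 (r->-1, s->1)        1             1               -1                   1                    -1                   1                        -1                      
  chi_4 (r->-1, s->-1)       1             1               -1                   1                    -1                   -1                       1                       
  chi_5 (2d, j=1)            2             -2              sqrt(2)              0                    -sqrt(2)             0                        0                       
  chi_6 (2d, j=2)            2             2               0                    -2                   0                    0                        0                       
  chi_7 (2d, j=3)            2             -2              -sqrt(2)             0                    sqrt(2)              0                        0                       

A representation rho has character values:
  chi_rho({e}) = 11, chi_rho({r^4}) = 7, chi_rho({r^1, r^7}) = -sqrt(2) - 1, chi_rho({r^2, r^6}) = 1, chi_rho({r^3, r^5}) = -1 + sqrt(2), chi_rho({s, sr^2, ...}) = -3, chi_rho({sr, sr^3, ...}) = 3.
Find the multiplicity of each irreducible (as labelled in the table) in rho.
Multiplicities: chi_1: 1, chi_2: 1, chi_3: 0, chi_4: 3, chi_5: 0, chi_6: 2, chi_7: 1.

Working: Use <chi_rho, chi> = (1/|G|) sum_C |C| * chi_rho(C) * conj(chi(C)) with |G| = 16 for each irreducible chi in the table:
  <chi_rho, chi_1> = (1/16)[1*(11)*conj(1) + 1*(7)*conj(1) + 2*(-sqrt(2) - 1)*conj(1) + 2*(1)*conj(1) + 2*(-1 + sqrt(2))*conj(1) + 4*(-3)*conj(1) + 4*(3)*conj(1)]
      = (1/16)[(11) + (7) + (-2*sqrt(2) - 2) + (2) + (-2 + 2*sqrt(2)) + (-12) + (12)] = 16/16 = 1
  <chi_rho, chi_2> = (1/16)[1*(11)*conj(1) + 1*(7)*conj(1) + 2*(-sqrt(2) - 1)*conj(1) + 2*(1)*conj(1) + 2*(-1 + sqrt(2))*conj(1) + 4*(-3)*conj(-1) + 4*(3)*conj(-1)]
      = (1/16)[(11) + (7) + (-2*sqrt(2) - 2) + (2) + (-2 + 2*sqrt(2)) + (12) + (-12)] = 16/16 = 1
  <chi_rho, chi_3> = (1/16)[1*(11)*conj(1) + 1*(7)*conj(1) + 2*(-sqrt(2) - 1)*conj(-1) + 2*(1)*conj(1) + 2*(-1 + sqrt(2))*conj(-1) + 4*(-3)*conj(1) + 4*(3)*conj(-1)]
      = (1/16)[(11) + (7) + (2 + 2*sqrt(2)) + (2) + (2 - 2*sqrt(2)) + (-12) + (-12)] = 0/16 = 0
  <chi_rho, chi_4> = (1/16)[1*(11)*conj(1) + 1*(7)*conj(1) + 2*(-sqrt(2) - 1)*conj(-1) + 2*(1)*conj(1) + 2*(-1 + sqrt(2))*conj(-1) + 4*(-3)*conj(-1) + 4*(3)*conj(1)]
      = (1/16)[(11) + (7) + (2 + 2*sqrt(2)) + (2) + (2 - 2*sqrt(2)) + (12) + (12)] = 48/16 = 3
  <chi_rho, chi_5> = (1/16)[1*(11)*conj(2) + 1*(7)*conj(-2) + 2*(-sqrt(2) - 1)*conj(sqrt(2)) + 2*(1)*conj(0) + 2*(-1 + sqrt(2))*conj(-sqrt(2)) + 4*(-3)*conj(0) + 4*(3)*conj(0)]
      = (1/16)[(22) + (-14) + (-4 - 2*sqrt(2)) + (0) + (-4 + 2*sqrt(2)) + (0) + (0)] = 0/16 = 0
  <chi_rho, chi_6> = (1/16)[1*(11)*conj(2) + 1*(7)*conj(2) + 2*(-sqrt(2) - 1)*conj(0) + 2*(1)*conj(-2) + 2*(-1 + sqrt(2))*conj(0) + 4*(-3)*conj(0) + 4*(3)*conj(0)]
      = (1/16)[(22) + (14) + (0) + (-4) + (0) + (0) + (0)] = 32/16 = 2
  <chi_rho, chi_7> = (1/16)[1*(11)*conj(2) + 1*(7)*conj(-2) + 2*(-sqrt(2) - 1)*conj(-sqrt(2)) + 2*(1)*conj(0) + 2*(-1 + sqrt(2))*conj(sqrt(2)) + 4*(-3)*conj(0) + 4*(3)*conj(0)]
      = (1/16)[(22) + (-14) + (2*sqrt(2) + 4) + (0) + (4 - 2*sqrt(2)) + (0) + (0)] = 16/16 = 1
Dimension check: dim(rho) = sum (mult * dim) = 1*1 + 1*1 + 0*1 + 3*1 + 0*2 + 2*2 + 1*2 = 11 = chi_rho(e) = 11.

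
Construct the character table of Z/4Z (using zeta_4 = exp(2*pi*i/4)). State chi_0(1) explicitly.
Character table of Z/4Z (irreps indexed chi_0,...,chi_3 with chi_k(m) = zeta_4^(k*m), zeta_4 = exp(2*pi*i/4)):
  irrep \ class  {0} (size 1)  {1} (size 1)  {2} (size 1)  {3} (size 1)
  chi_0          1             1             1             1           
  chi_1          1             I             -1            -I          
  chi_2          1             -1            1             -1          
  chi_3          1             -I            -1            I           

Spot check: chi_0(1) = zeta_4^(0*1) = zeta_4^0 = 1.

Solution. Z/4Z is abelian, so all 4 irreducible complex representations are 1-dimensional. They are given by chi_k(m) = zeta_4^(k*m) for k = 0,...,3. Row orthogonality: sum_m chi_k(m) conj(chi_l(m)) = 4 * [k = l].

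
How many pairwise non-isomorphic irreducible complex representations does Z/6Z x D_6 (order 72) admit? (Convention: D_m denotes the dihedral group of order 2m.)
36

The number of irreducible complex representations of a finite group equals its number of conjugacy classes. For a direct product, #classes(G x H) = #classes(G) * #classes(H). Z/6Z has 6 classes (abelian), D_6 has 6 classes, so 6 * 6 = 36, so Z/6Z x D_6 (order 72) has exactly 36 irreducible complex representations.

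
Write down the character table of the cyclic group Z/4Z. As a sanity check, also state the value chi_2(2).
Character table of Z/4Z (irreps indexed chi_0,...,chi_3 with chi_k(m) = zeta_4^(k*m), zeta_4 = exp(2*pi*i/4)):
  irrep \ class  {0} (size 1)  {1} (size 1)  {2} (size 1)  {3} (size 1)
  chi_0          1             1             1             1           
  chi_1          1             I             -1            -I          
  chi_2          1             -1            1             -1          
  chi_3          1             -I            -1            I           

Spot check: chi_2(2) = zeta_4^(2*2) = zeta_4^4 = 1.

Details: Z/4Z is abelian, so all 4 irreducible complex representations are 1-dimensional. They are given by chi_k(m) = zeta_4^(k*m) for k = 0,...,3. Row orthogonality: sum_m chi_k(m) conj(chi_l(m)) = 4 * [k = l].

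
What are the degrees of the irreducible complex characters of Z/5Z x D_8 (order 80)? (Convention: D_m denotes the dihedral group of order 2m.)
Dimensions: 1, 1, 1, 1, 1, 1, 1, 1, 1, 1, 1, 1, 1, 1, 1, 1, 1, 1, 1, 1, 2, 2, 2, 2, 2, 2, 2, 2, 2, 2, 2, 2, 2, 2, 2

Justification: There are 35 irreducibles (= number of conjugacy classes). Their dimensions d_i satisfy sum d_i^2 = |G| = 80: 1 + 1 + 1 + 1 + 1 + 1 + 1 + 1 + 1 + 1 + 1 + 1 + 1 + 1 + 1 + 1 + 1 + 1 + 1 + 1 + 4 + 4 + 4 + 4 + 4 + 4 + 4 + 4 + 4 + 4 + 4 + 4 + 4 + 4 + 4 = 80. (For the product with Z/5Z: each of the 5 1-dim characters of Z/5Z tensors with each irrep of D_8, giving 5 copies of each D_8-dimension.)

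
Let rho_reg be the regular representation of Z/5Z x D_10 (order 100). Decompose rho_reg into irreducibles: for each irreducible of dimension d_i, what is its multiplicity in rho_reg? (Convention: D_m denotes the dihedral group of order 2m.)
Each irreducible V_i of dimension d_i appears with multiplicity d_i, i.e. rho_reg = (direct sum over all irreducibles V_i) d_i V_i. The irreducible dimensions for Z/5Z x D_10 are 1, 1, 1, 1, 1, 1, 1, 1, 1, 1, 1, 1, 1, 1, 1, 1, 1, 1, 1, 1, 2, 2, 2, 2, 2, 2, 2, 2, 2, 2, 2, 2, 2, 2, 2, 2, 2, 2, 2, 2: 20 irreducibles of dimension 1, each with multiplicity 1; 20 irreducibles of dimension 2, each with multiplicity 2. Total dimension 20*1*1 + 20*2*2 = 100 = |G|.

Solution. General theorem: in the regular representation of a finite group G, each irreducible appears with multiplicity equal to its dimension. Check: dim(rho_reg) = sum d_i^2 = 1 + 1 + 1 + 1 + 1 + 1 + 1 + 1 + 1 + 1 + 1 + 1 + 1 + 1 + 1 + 1 + 1 + 1 + 1 + 1 + 4 + 4 + 4 + 4 + 4 + 4 + 4 + 4 + 4 + 4 + 4 + 4 + 4 + 4 + 4 + 4 + 4 + 4 + 4 + 4 = 100 = |G|.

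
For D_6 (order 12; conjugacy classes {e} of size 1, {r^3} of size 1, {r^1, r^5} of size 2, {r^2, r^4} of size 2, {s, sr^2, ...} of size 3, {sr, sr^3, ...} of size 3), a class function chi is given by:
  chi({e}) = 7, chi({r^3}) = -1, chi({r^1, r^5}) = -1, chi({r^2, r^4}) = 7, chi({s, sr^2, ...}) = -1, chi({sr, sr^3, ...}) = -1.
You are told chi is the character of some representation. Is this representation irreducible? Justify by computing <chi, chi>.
Not irreducible (reducible): <chi, chi> = 13 > 1.

Reasoning: <chi, chi> = (1/|G|) sum_C |C| * |chi(C)|^2 = (1/12)[1*|7|^2 + 1*|-1|^2 + 2*|-1|^2 + 2*|7|^2 + 3*|-1|^2 + 3*|-1|^2]
  = (1/12)[(49) + (1) + (2) + (98) + (3) + (3)] = 156/12 = 13.
A character is irreducible iff <chi, chi> = 1, so this representation is reducible.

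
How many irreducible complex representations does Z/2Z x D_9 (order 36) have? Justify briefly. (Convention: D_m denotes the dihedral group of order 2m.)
12

Reasoning: The number of irreducible complex representations of a finite group equals its number of conjugacy classes. For a direct product, #classes(G x H) = #classes(G) * #classes(H). Z/2Z has 2 classes (abelian), D_9 has 6 classes, so 2 * 6 = 12, so Z/2Z x D_9 (order 36) has exactly 12 irreducible complex representations.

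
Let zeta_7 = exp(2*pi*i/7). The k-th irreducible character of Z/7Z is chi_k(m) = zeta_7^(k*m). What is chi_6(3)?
chi_6(3) = zeta_7^18 = exp(-6*I*pi/7)

Reasoning: chi_6(3) = zeta_7^(6*3) = zeta_7^18. Since zeta_7^7 = 1, this equals zeta_7^4 = exp(2*pi*i*4/7) = exp(-6*I*pi/7).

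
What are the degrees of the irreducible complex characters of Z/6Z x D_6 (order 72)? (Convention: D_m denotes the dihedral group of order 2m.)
Dimensions: 1, 1, 1, 1, 1, 1, 1, 1, 1, 1, 1, 1, 1, 1, 1, 1, 1, 1, 1, 1, 1, 1, 1, 1, 2, 2, 2, 2, 2, 2, 2, 2, 2, 2, 2, 2

Justification: There are 36 irreducibles (= number of conjugacy classes). Their dimensions d_i satisfy sum d_i^2 = |G| = 72: 1 + 1 + 1 + 1 + 1 + 1 + 1 + 1 + 1 + 1 + 1 + 1 + 1 + 1 + 1 + 1 + 1 + 1 + 1 + 1 + 1 + 1 + 1 + 1 + 4 + 4 + 4 + 4 + 4 + 4 + 4 + 4 + 4 + 4 + 4 + 4 = 72. (For the product with Z/6Z: each of the 6 1-dim characters of Z/6Z tensors with each irrep of D_6, giving 6 copies of each D_6-dimension.)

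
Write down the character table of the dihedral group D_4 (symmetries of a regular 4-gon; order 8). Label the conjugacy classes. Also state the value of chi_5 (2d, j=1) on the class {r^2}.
Conjugacy classes: {e} of size 1, {r^2} of size 1, {r^1, r^3} of size 2, {s, sr^2, ...} of size 2, {sr, sr^3, ...} of size 2.
Character table:
  irrep \ class              {e} (size 1)  {r^2} (size 1)  {r^1, r^3} (size 2)  {s, sr^2, ...} (size 2)  {sr, sr^3, ...} (size 2)
  chi_1 (triv)               1             1               1                    1                        1                       
  chi_2 (sign: r->1, s->-1)  1             1               1                    -1                       -1                      
  chi_3 (r->-1, s->1)        1             1               -1                   1                        -1                      
  chi_4 (r->-1, s->-1)       1             1               -1                   -1                       1                       
  chi_5 (2d, j=1)            2             -2              0                    0                        0                       

Spot check: chi_5 (2d, j=1) on {r^2} = -2.

Explanation: D_4 has order 2*4 = 8 with 5 conjugacy classes, hence 5 irreducibles. Sum of squared dims 1 + 1 + 1 + 1 + 4 = 8 = |G|. Linear characters come from the abelianisation; the 2-dimensional irreps have character r^k -> 2*cos(2*pi*j*k/4), reflections -> 0.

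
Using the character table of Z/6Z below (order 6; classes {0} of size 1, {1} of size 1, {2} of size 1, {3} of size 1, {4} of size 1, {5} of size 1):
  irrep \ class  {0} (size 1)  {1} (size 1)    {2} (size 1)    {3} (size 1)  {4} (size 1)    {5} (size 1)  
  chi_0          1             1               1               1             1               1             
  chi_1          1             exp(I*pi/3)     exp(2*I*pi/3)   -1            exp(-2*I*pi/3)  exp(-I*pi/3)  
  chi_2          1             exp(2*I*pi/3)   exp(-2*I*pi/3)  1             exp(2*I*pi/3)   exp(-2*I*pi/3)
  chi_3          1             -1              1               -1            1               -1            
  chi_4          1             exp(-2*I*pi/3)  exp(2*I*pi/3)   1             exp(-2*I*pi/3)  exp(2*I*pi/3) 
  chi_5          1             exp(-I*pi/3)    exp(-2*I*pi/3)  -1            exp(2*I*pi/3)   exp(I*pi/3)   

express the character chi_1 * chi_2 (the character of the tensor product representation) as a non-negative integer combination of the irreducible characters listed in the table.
chi_1 tensor chi_2 = chi_3 (all other irreducibles have multiplicity 0).

Reasoning: The character of a tensor product is the pointwise product (chi_1 * chi_2)(C) = chi_1(C) * chi_2(C):
  {0}: (1)*(1), {1}: (exp(I*pi/3))*(exp(2*I*pi/3)), {2}: (exp(2*I*pi/3))*(exp(-2*I*pi/3)), {3}: (-1)*(1), {4}: (exp(-2*I*pi/3))*(exp(2*I*pi/3)), {5}: (exp(-I*pi/3))*(exp(-2*I*pi/3))
so (chi_1 * chi_2) takes values
  {0} -> 1, {1} -> -1, {2} -> 1, {3} -> -1, {4} -> 1, {5} -> -1.
Now take the inner product of this character with each irreducible chi from the table, <chi_1*chi_2, chi> = (1/6) sum_C |C| (chi_1*chi_2)(C) conj(chi(C)):
  <chi_1*chi_2, chi_0> = (1/6)[1*(1)*conj(1) + 1*(-1)*conj(1) + 1*(1)*conj(1) + 1*(-1)*conj(1) + 1*(1)*conj(1) + 1*(-1)*conj(1)]
      = (1/6)[(1) + (-1) + (1) + (-1) + (1) + (-1)] = 0/6 = 0
  <chi_1*chi_2, chi_1> = (1/6)[1*(1)*conj(1) + 1*(-1)*conj(exp(I*pi/3)) + 1*(1)*conj(exp(2*I*pi/3)) + 1*(-1)*conj(-1) + 1*(1)*conj(exp(-2*I*pi/3)) + 1*(-1)*conj(exp(-I*pi/3))]
      = (1/6)[(1) + (-exp(-I*pi/3)) + (exp(-2*I*pi/3)) + (1) + (exp(2*I*pi/3)) + (-exp(I*pi/3))] = 0/6 = 0
  <chi_1*chi_2, chi_2> = (1/6)[1*(1)*conj(1) + 1*(-1)*conj(exp(2*I*pi/3)) + 1*(1)*conj(exp(-2*I*pi/3)) + 1*(-1)*conj(1) + 1*(1)*conj(exp(2*I*pi/3)) + 1*(-1)*conj(exp(-2*I*pi/3))]
      = (1/6)[(1) + (-exp(-2*I*pi/3)) + (exp(2*I*pi/3)) + (-1) + (exp(-2*I*pi/3)) + (-exp(2*I*pi/3))] = 0/6 = 0
  <chi_1*chi_2, chi_3> = (1/6)[1*(1)*conj(1) + 1*(-1)*conj(-1) + 1*(1)*conj(1) + 1*(-1)*conj(-1) + 1*(1)*conj(1) + 1*(-1)*conj(-1)]
      = (1/6)[(1) + (1) + (1) + (1) + (1) + (1)] = 6/6 = 1
  <chi_1*chi_2, chi_4> = (1/6)[1*(1)*conj(1) + 1*(-1)*conj(exp(-2*I*pi/3)) + 1*(1)*conj(exp(2*I*pi/3)) + 1*(-1)*conj(1) + 1*(1)*conj(exp(-2*I*pi/3)) + 1*(-1)*conj(exp(2*I*pi/3))]
      = (1/6)[(1) + (-exp(2*I*pi/3)) + (exp(-2*I*pi/3)) + (-1) + (exp(2*I*pi/3)) + (-exp(-2*I*pi/3))] = 0/6 = 0
  <chi_1*chi_2, chi_5> = (1/6)[1*(1)*conj(1) + 1*(-1)*conj(exp(-I*pi/3)) + 1*(1)*conj(exp(-2*I*pi/3)) + 1*(-1)*conj(-1) + 1*(1)*conj(exp(2*I*pi/3)) + 1*(-1)*conj(exp(I*pi/3))]
      = (1/6)[(1) + (-exp(I*pi/3)) + (exp(2*I*pi/3)) + (1) + (exp(-2*I*pi/3)) + (-exp(-I*pi/3))] = 0/6 = 0
(Exp terms are combined using exp(i*s)*conj(exp(i*t)) = exp(i*(s-t)), and sums of them are collapsed using the identity that for every m > 1 the m distinct m-th roots of unity sum to 0, e.g. 1 + exp(2*I*pi/3) + exp(-2*I*pi/3) = 0.)
Hence the multiplicities are chi_3: 1. Dimension check: dim(chi_1)*dim(chi_2) = 1*1 = 1 and sum (mult * dim) = 1*1 = 1.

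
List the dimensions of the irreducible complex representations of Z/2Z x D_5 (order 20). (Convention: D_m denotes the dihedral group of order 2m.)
Dimensions: 1, 1, 1, 1, 2, 2, 2, 2

There are 8 irreducibles (= number of conjugacy classes). Their dimensions d_i satisfy sum d_i^2 = |G| = 20: 1 + 1 + 1 + 1 + 4 + 4 + 4 + 4 = 20. (For the product with Z/2Z: each of the 2 1-dim characters of Z/2Z tensors with each irrep of D_5, giving 2 copies of each D_5-dimension.)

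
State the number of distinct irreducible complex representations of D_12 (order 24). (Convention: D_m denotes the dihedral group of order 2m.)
9

Argument: The number of irreducible complex representations of a finite group equals its number of conjugacy classes. D_12 has 9 conjugacy classes (n/2 + 3 for n even), so D_12 (order 24) has exactly 9 irreducible complex representations.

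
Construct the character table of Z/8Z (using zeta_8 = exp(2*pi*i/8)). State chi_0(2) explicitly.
Character table of Z/8Z (irreps indexed chi_0,...,chi_7 with chi_k(m) = zeta_8^(k*m), zeta_8 = exp(2*pi*i/8)):
  irrep \ class  {0} (size 1)  {1} (size 1)    {2} (size 1)  {3} (size 1)    {4} (size 1)  {5} (size 1)    {6} (size 1)  {7} (size 1)  
  chi_0          1             1               1             1               1             1               1             1             
  chi_1          1             exp(I*pi/4)     I             exp(3*I*pi/4)   -1            exp(-3*I*pi/4)  -I            exp(-I*pi/4)  
  chi_2          1             I               -1            -I              1             I               -1            -I            
  chi_3          1             exp(3*I*pi/4)   -I            exp(I*pi/4)     -1            exp(-I*pi/4)    I             exp(-3*I*pi/4)
  chi_4          1             -1              1             -1              1             -1              1             -1            
  chi_5          1             exp(-3*I*pi/4)  I             exp(-I*pi/4)    -1            exp(I*pi/4)     -I            exp(3*I*pi/4) 
  chi_6          1             -I              -1            I               1             -I              -1            I             
  chi_7          1             exp(-I*pi/4)    -I            exp(-3*I*pi/4)  -1            exp(3*I*pi/4)   I             exp(I*pi/4)   

Spot check: chi_0(2) = zeta_8^(0*2) = zeta_8^0 = 1.

Reasoning: Z/8Z is abelian, so all 8 irreducible complex representations are 1-dimensional. They are given by chi_k(m) = zeta_8^(k*m) for k = 0,...,7. Row orthogonality: sum_m chi_k(m) conj(chi_l(m)) = 8 * [k = l].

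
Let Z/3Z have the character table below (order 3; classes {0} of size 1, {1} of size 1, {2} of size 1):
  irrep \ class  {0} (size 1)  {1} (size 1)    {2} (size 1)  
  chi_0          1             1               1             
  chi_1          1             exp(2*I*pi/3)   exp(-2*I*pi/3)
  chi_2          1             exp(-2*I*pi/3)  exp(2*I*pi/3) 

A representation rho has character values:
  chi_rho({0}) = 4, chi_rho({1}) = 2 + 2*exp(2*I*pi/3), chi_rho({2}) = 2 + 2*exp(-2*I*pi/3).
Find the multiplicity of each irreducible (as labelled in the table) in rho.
Multiplicities: chi_0: 2, chi_1: 2, chi_2: 0.

Solution. Use <chi_rho, chi> = (1/|G|) sum_C |C| * chi_rho(C) * conj(chi(C)) with |G| = 3 for each irreducible chi in the table:
  <chi_rho, chi_0> = (1/3)[1*(4)*conj(1) + 1*(2 + 2*exp(2*I*pi/3))*conj(1) + 1*(2 + 2*exp(-2*I*pi/3))*conj(1)]
      = (1/3)[(4) + (2 + 2*exp(2*I*pi/3)) + (2 + 2*exp(-2*I*pi/3))] = 6/3 = 2
  <chi_rho, chi_1> = (1/3)[1*(4)*conj(1) + 1*(2 + 2*exp(2*I*pi/3))*conj(exp(2*I*pi/3)) + 1*(2 + 2*exp(-2*I*pi/3))*conj(exp(-2*I*pi/3))]
      = (1/3)[(4) + (2 + 2*exp(-2*I*pi/3)) + (2 + 2*exp(2*I*pi/3))] = 6/3 = 2
  <chi_rho, chi_2> = (1/3)[1*(4)*conj(1) + 1*(2 + 2*exp(2*I*pi/3))*conj(exp(-2*I*pi/3)) + 1*(2 + 2*exp(-2*I*pi/3))*conj(exp(2*I*pi/3))]
      = (1/3)[(4) + (-2) + (-2)] = 0/3 = 0
(Exp terms are combined using exp(i*s)*conj(exp(i*t)) = exp(i*(s-t)), and sums of them are collapsed using the identity that for every m > 1 the m distinct m-th roots of unity sum to 0, e.g. 1 + exp(2*I*pi/3) + exp(-2*I*pi/3) = 0.)
Dimension check: dim(rho) = sum (mult * dim) = 2*1 + 2*1 + 0*1 = 4 = chi_rho(e) = 4.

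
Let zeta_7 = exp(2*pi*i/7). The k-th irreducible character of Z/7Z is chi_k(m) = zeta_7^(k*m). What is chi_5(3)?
chi_5(3) = zeta_7^15 = exp(2*I*pi/7)

chi_5(3) = zeta_7^(5*3) = zeta_7^15. Since zeta_7^7 = 1, this equals zeta_7^1 = exp(2*pi*i*1/7) = exp(2*I*pi/7).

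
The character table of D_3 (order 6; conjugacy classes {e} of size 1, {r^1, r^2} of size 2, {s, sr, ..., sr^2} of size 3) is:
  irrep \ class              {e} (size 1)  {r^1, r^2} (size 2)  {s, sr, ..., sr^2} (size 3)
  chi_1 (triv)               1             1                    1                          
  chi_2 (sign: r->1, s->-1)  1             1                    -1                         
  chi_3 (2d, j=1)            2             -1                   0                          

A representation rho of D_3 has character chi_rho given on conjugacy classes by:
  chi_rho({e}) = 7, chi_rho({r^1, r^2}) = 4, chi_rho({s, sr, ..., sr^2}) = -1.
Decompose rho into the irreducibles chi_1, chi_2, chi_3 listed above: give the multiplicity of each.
Multiplicities: chi_1: 2, chi_2: 3, chi_3: 1.

Proof sketch: Use <chi_rho, chi> = (1/|G|) sum_C |C| * chi_rho(C) * conj(chi(C)) with |G| = 6 for each irreducible chi in the table:
  <chi_rho, chi_1> = (1/6)[1*(7)*conj(1) + 2*(4)*conj(1) + 3*(-1)*conj(1)]
      = (1/6)[(7) + (8) + (-3)] = 12/6 = 2
  <chi_rho, chi_2> = (1/6)[1*(7)*conj(1) + 2*(4)*conj(1) + 3*(-1)*conj(-1)]
      = (1/6)[(7) + (8) + (3)] = 18/6 = 3
  <chi_rho, chi_3> = (1/6)[1*(7)*conj(2) + 2*(4)*conj(-1) + 3*(-1)*conj(0)]
      = (1/6)[(14) + (-8) + (0)] = 6/6 = 1
Dimension check: dim(rho) = sum (mult * dim) = 2*1 + 3*1 + 1*2 = 7 = chi_rho(e) = 7.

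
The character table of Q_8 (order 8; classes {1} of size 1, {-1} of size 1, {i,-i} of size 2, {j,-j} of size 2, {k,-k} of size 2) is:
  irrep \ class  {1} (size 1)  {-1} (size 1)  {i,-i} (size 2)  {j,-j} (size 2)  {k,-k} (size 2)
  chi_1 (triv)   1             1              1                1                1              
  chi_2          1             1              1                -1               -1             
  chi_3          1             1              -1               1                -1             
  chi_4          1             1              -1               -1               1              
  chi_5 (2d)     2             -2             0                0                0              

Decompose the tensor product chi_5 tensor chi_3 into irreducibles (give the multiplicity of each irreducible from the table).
chi_5 tensor chi_3 = chi_5 (all other irreducibles have multiplicity 0).

Why: The character of a tensor product is the pointwise product (chi_5 * chi_3)(C) = chi_5(C) * chi_3(C):
  {1}: (2)*(1), {-1}: (-2)*(1), {i,-i}: (0)*(-1), {j,-j}: (0)*(1), {k,-k}: (0)*(-1)
so (chi_5 * chi_3) takes values
  {1} -> 2, {-1} -> -2, {i,-i} -> 0, {j,-j} -> 0, {k,-k} -> 0.
Now take the inner product of this character with each irreducible chi from the table, <chi_5*chi_3, chi> = (1/8) sum_C |C| (chi_5*chi_3)(C) conj(chi(C)):
  <chi_5*chi_3, chi_1> = (1/8)[1*(2)*conj(1) + 1*(-2)*conj(1) + 2*(0)*conj(1) + 2*(0)*conj(1) + 2*(0)*conj(1)]
      = (1/8)[(2) + (-2) + (0) + (0) + (0)] = 0/8 = 0
  <chi_5*chi_3, chi_2> = (1/8)[1*(2)*conj(1) + 1*(-2)*conj(1) + 2*(0)*conj(1) + 2*(0)*conj(-1) + 2*(0)*conj(-1)]
      = (1/8)[(2) + (-2) + (0) + (0) + (0)] = 0/8 = 0
  <chi_5*chi_3, chi_3> = (1/8)[1*(2)*conj(1) + 1*(-2)*conj(1) + 2*(0)*conj(-1) + 2*(0)*conj(1) + 2*(0)*conj(-1)]
      = (1/8)[(2) + (-2) + (0) + (0) + (0)] = 0/8 = 0
  <chi_5*chi_3, chi_4> = (1/8)[1*(2)*conj(1) + 1*(-2)*conj(1) + 2*(0)*conj(-1) + 2*(0)*conj(-1) + 2*(0)*conj(1)]
      = (1/8)[(2) + (-2) + (0) + (0) + (0)] = 0/8 = 0
  <chi_5*chi_3, chi_5> = (1/8)[1*(2)*conj(2) + 1*(-2)*conj(-2) + 2*(0)*conj(0) + 2*(0)*conj(0) + 2*(0)*conj(0)]
      = (1/8)[(4) + (4) + (0) + (0) + (0)] = 8/8 = 1
Hence the multiplicities are chi_5: 1. Dimension check: dim(chi_5)*dim(chi_3) = 2*1 = 2 and sum (mult * dim) = 1*2 = 2.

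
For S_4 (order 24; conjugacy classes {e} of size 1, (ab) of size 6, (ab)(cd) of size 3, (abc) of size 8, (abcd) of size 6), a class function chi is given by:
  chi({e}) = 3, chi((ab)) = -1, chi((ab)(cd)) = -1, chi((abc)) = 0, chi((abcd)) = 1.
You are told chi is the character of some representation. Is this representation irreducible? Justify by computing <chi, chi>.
Irreducible: <chi, chi> = 1.

Reasoning: <chi, chi> = (1/|G|) sum_C |C| * |chi(C)|^2 = (1/24)[1*|3|^2 + 6*|-1|^2 + 3*|-1|^2 + 8*|0|^2 + 6*|1|^2]
  = (1/24)[(9) + (6) + (3) + (0) + (6)] = 24/24 = 1.
A character is irreducible iff <chi, chi> = 1, so this representation is irreducible.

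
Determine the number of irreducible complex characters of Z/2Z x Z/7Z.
14

Argument: The number of irreducible complex representations of a finite group equals its number of conjugacy classes. Z/2Z x Z/7Z is abelian of order 14, so every element is its own conjugacy class: 14 classes, so Z/2Z x Z/7Z (order 14) has exactly 14 irreducible complex representations.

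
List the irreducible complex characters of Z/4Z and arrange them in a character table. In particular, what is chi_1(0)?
Character table of Z/4Z (irreps indexed chi_0,...,chi_3 with chi_k(m) = zeta_4^(k*m), zeta_4 = exp(2*pi*i/4)):
  irrep \ class  {0} (size 1)  {1} (size 1)  {2} (size 1)  {3} (size 1)
  chi_0          1             1             1             1           
  chi_1          1             I             -1            -I          
  chi_2          1             -1            1             -1          
  chi_3          1             -I            -1            I           

Spot check: chi_1(0) = zeta_4^(1*0) = zeta_4^0 = 1.

Solution. Z/4Z is abelian, so all 4 irreducible complex representations are 1-dimensional. They are given by chi_k(m) = zeta_4^(k*m) for k = 0,...,3. Row orthogonality: sum_m chi_k(m) conj(chi_l(m)) = 4 * [k = l].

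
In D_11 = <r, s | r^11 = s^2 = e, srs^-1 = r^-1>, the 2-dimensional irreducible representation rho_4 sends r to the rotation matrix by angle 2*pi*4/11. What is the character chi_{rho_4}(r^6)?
chi_{rho_4}(r^6) = 2*cos(2*pi*4*6/11) = 2*cos(48*pi/11)

Proof sketch: rho_4(r^6) is rotation by angle 2*pi*4*6/11, whose trace is 2*cos(2*pi*4*6/11) = 2*cos(48*pi/11).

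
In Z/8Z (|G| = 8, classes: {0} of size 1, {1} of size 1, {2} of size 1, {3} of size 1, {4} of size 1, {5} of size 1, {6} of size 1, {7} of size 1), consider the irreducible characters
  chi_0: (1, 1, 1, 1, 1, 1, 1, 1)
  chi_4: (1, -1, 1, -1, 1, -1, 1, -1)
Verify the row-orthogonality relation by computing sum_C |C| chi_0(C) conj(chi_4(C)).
Sum = 0; so <chi_0, chi_4> = 0 (distinct irreducibles are orthogonal).

Why: Compute term by term over conjugacy classes (|C| * chi_0(C) * conj(chi_4(C))):
  1*(1)*conj(1) + 1*(1)*conj(-1) + 1*(1)*conj(1) + 1*(1)*conj(-1) + 1*(1)*conj(1) + 1*(1)*conj(-1) + 1*(1)*conj(1) + 1*(1)*conj(-1)
  = (1) + (-1) + (1) + (-1) + (1) + (-1) + (1) + (-1)
  = 0.
(Exp terms are combined using exp(i*s)*conj(exp(i*t)) = exp(i*(s-t)), and sums of them are collapsed using the identity that for every m > 1 the m distinct m-th roots of unity sum to 0, e.g. 1 + exp(2*I*pi/3) + exp(-2*I*pi/3) = 0.)
Dividing by |G| = 8 gives 0/8 = 0, matching the row-orthogonality relation <chi_0, chi_4> = [chi_0 = chi_4].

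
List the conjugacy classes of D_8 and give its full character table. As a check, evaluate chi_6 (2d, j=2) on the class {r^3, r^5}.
Conjugacy classes: {e} of size 1, {r^4} of size 1, {r^1, r^7} of size 2, {r^2, r^6} of size 2, {r^3, r^5} of size 2, {s, sr^2, ...} of size 4, {sr, sr^3, ...} of size 4.
Character table:
  irrep \ class              {e} (size 1)  {r^4} (size 1)  {r^1, r^7} (size 2)  {r^2, r^6} (size 2)  {r^3, r^5} (size 2)  {s, sr^2, ...} (size 4)  {sr, sr^3, ...} (size 4)
  chi_1 (triv)               1             1               1                    1                    1                    1                        1                       
  chi_2 (sign: r->1, s->-1)  1             1               1                    1                    1                    -1                       -1                      
  chi_3 (r->-1, s->1)        1             1               -1                   1                    -1                   1                        -1                      
  chi_4 (r->-1, s->-1)       1             1               -1                   1                    -1                   -1                       1                       
  chi_5 (2d, j=1)            2             -2              sqrt(2)              0                    -sqrt(2)             0                        0                       
  chi_6 (2d, j=2)            2             2               0                    -2                   0                    0                        0                       
  chi_7 (2d, j=3)            2             -2              -sqrt(2)             0                    sqrt(2)              0                        0                       

Spot check: chi_6 (2d, j=2) on {r^3, r^5} = 0.

Justification: D_8 has order 2*8 = 16 with 7 conjugacy classes, hence 7 irreducibles. Sum of squared dims 1 + 1 + 1 + 1 + 4 + 4 + 4 = 16 = |G|. Linear characters come from the abelianisation; the 2-dimensional irreps have character r^k -> 2*cos(2*pi*j*k/8), reflections -> 0.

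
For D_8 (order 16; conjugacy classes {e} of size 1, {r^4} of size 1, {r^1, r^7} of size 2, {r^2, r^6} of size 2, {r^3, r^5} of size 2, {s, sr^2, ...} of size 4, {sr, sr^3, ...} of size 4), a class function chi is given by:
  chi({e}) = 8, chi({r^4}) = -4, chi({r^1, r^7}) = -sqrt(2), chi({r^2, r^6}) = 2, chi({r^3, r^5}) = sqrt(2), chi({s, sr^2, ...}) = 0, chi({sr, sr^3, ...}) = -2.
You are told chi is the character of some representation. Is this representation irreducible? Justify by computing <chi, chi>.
Not irreducible (reducible): <chi, chi> = 7 > 1.

Justification: <chi, chi> = (1/|G|) sum_C |C| * |chi(C)|^2 = (1/16)[1*|8|^2 + 1*|-4|^2 + 2*|-sqrt(2)|^2 + 2*|2|^2 + 2*|sqrt(2)|^2 + 4*|0|^2 + 4*|-2|^2]
  = (1/16)[(64) + (16) + (4) + (8) + (4) + (0) + (16)] = 112/16 = 7.
A character is irreducible iff <chi, chi> = 1, so this representation is reducible.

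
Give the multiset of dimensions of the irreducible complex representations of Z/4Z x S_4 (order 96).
Dimensions: 1, 1, 1, 1, 1, 1, 1, 1, 2, 2, 2, 2, 3, 3, 3, 3, 3, 3, 3, 3

Solution. There are 20 irreducibles (= number of conjugacy classes). Their dimensions d_i satisfy sum d_i^2 = |G| = 96: 1 + 1 + 1 + 1 + 1 + 1 + 1 + 1 + 4 + 4 + 4 + 4 + 9 + 9 + 9 + 9 + 9 + 9 + 9 + 9 = 96. (For the product with Z/4Z: each of the 4 1-dim characters of Z/4Z tensors with each irrep of S_4, giving 4 copies of each S_4-dimension.)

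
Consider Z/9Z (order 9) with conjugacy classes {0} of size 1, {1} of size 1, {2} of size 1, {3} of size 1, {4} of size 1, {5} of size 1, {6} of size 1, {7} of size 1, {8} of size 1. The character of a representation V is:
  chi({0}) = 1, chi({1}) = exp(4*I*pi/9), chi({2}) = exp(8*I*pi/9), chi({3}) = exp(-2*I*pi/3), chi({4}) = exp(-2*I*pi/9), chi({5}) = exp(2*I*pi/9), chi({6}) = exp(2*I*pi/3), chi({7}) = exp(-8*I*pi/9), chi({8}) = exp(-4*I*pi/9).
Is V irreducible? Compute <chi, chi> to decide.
Irreducible: <chi, chi> = 1.

Working: <chi, chi> = (1/|G|) sum_C |C| * |chi(C)|^2 = (1/9)[1*|1|^2 + 1*|exp(4*I*pi/9)|^2 + 1*|exp(8*I*pi/9)|^2 + 1*|exp(-2*I*pi/3)|^2 + 1*|exp(-2*I*pi/9)|^2 + 1*|exp(2*I*pi/9)|^2 + 1*|exp(2*I*pi/3)|^2 + 1*|exp(-8*I*pi/9)|^2 + 1*|exp(-4*I*pi/9)|^2]
  = (1/9)[(1) + (1) + (1) + (1) + (1) + (1) + (1) + (1) + (1)] = 9/9 = 1.
(Exp terms are combined using exp(i*s)*conj(exp(i*t)) = exp(i*(s-t)), and sums of them are collapsed using the identity that for every m > 1 the m distinct m-th roots of unity sum to 0, e.g. 1 + exp(2*I*pi/3) + exp(-2*I*pi/3) = 0.)
A character is irreducible iff <chi, chi> = 1, so this representation is irreducible.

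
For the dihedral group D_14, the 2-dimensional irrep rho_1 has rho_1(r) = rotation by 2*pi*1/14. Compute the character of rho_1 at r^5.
chi_{rho_1}(r^5) = 2*cos(2*pi*1*5/14) = -2*cos(2*pi/7)

Details: rho_1(r^5) is rotation by angle 2*pi*1*5/14, whose trace is 2*cos(2*pi*1*5/14) = -2*cos(2*pi/7).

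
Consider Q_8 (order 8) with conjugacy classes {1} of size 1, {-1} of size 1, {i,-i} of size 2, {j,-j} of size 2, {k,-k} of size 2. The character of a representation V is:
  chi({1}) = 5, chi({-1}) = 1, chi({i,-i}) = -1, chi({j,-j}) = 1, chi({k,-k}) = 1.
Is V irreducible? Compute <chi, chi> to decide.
Not irreducible (reducible): <chi, chi> = 4 > 1.

Proof sketch: <chi, chi> = (1/|G|) sum_C |C| * |chi(C)|^2 = (1/8)[1*|5|^2 + 1*|1|^2 + 2*|-1|^2 + 2*|1|^2 + 2*|1|^2]
  = (1/8)[(25) + (1) + (2) + (2) + (2)] = 32/8 = 4.
A character is irreducible iff <chi, chi> = 1, so this representation is reducible.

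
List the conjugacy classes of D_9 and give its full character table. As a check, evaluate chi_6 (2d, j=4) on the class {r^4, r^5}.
Conjugacy classes: {e} of size 1, {r^1, r^8} of size 2, {r^2, r^7} of size 2, {r^3, r^6} of size 2, {r^4, r^5} of size 2, {s, sr, ..., sr^8} of size 9.
Character table:
  irrep \ class              {e} (size 1)  {r^1, r^8} (size 2)  {r^2, r^7} (size 2)  {r^3, r^6} (size 2)  {r^4, r^5} (size 2)  {s, sr, ..., sr^8} (size 9)
  chi_1 (triv)               1             1                    1                    1                    1                    1                          
  chi_2 (sign: r->1, s->-1)  1             1                    1                    1                    1                    -1                         
  chi_3 (2d, j=1)            2             2*cos(2*pi/9)        2*cos(4*pi/9)        -1                   -2*cos(pi/9)         0                          
  chi_4 (2d, j=2)            2             2*cos(4*pi/9)        -2*cos(pi/9)         -1                   2*cos(2*pi/9)        0                          
  chi_5 (2d, j=3)            2             -1                   -1                   2                    -1                   0                          
  chi_6 (2d, j=4)            2             -2*cos(pi/9)         2*cos(2*pi/9)        -1                   2*cos(4*pi/9)        0                          

Spot check: chi_6 (2d, j=4) on {r^4, r^5} = 2*cos(4*pi/9).

Proof sketch: D_9 has order 2*9 = 18 with 6 conjugacy classes, hence 6 irreducibles. Sum of squared dims 1 + 1 + 4 + 4 + 4 + 4 = 18 = |G|. Linear characters come from the abelianisation; the 2-dimensional irreps have character r^k -> 2*cos(2*pi*j*k/9), reflections -> 0.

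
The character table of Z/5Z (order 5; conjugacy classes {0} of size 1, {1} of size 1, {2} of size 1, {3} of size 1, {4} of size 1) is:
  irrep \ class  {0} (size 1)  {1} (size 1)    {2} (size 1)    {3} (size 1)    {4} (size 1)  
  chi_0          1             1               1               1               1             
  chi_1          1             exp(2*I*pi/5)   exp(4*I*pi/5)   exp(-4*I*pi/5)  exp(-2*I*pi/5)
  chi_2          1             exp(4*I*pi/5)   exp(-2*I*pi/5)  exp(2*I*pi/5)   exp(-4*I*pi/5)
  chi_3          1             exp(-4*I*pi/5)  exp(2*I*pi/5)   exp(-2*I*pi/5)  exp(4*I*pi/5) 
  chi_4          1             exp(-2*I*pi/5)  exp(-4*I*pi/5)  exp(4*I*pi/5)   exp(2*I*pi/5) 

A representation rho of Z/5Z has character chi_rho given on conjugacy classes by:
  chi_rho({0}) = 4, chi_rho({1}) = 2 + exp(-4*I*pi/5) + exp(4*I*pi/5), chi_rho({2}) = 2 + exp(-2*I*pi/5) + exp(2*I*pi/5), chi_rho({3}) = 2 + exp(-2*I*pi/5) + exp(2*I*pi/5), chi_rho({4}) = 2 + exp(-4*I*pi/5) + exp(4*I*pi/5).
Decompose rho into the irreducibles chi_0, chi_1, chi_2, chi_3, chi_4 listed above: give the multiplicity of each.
Multiplicities: chi_0: 2, chi_1: 0, chi_2: 1, chi_3: 1, chi_4: 0.

Explanation: Use <chi_rho, chi> = (1/|G|) sum_C |C| * chi_rho(C) * conj(chi(C)) with |G| = 5 for each irreducible chi in the table:
  <chi_rho, chi_0> = (1/5)[1*(4)*conj(1) + 1*(2 + exp(-4*I*pi/5) + exp(4*I*pi/5))*conj(1) + 1*(2 + exp(-2*I*pi/5) + exp(2*I*pi/5))*conj(1) + 1*(2 + exp(-2*I*pi/5) + exp(2*I*pi/5))*conj(1) + 1*(2 + exp(-4*I*pi/5) + exp(4*I*pi/5))*conj(1)]
      = (1/5)[(4) + (2 + exp(-4*I*pi/5) + exp(4*I*pi/5)) + (2 + exp(-2*I*pi/5) + exp(2*I*pi/5)) + (2 + exp(-2*I*pi/5) + exp(2*I*pi/5)) + (2 + exp(-4*I*pi/5) + exp(4*I*pi/5))] = 10/5 = 2
  <chi_rho, chi_1> = (1/5)[1*(4)*conj(1) + 1*(2 + exp(-4*I*pi/5) + exp(4*I*pi/5))*conj(exp(2*I*pi/5)) + 1*(2 + exp(-2*I*pi/5) + exp(2*I*pi/5))*conj(exp(4*I*pi/5)) + 1*(2 + exp(-2*I*pi/5) + exp(2*I*pi/5))*conj(exp(-4*I*pi/5)) + 1*(2 + exp(-4*I*pi/5) + exp(4*I*pi/5))*conj(exp(-2*I*pi/5))]
      = (1/5)[(4) + (2*exp(-2*I*pi/5) + exp(4*I*pi/5) + exp(2*I*pi/5)) + (2*exp(-4*I*pi/5) + exp(-2*I*pi/5) + exp(4*I*pi/5)) + (exp(-4*I*pi/5) + exp(2*I*pi/5) + 2*exp(4*I*pi/5)) + (exp(-2*I*pi/5) + exp(-4*I*pi/5) + 2*exp(2*I*pi/5))] = 0/5 = 0
  <chi_rho, chi_2> = (1/5)[1*(4)*conj(1) + 1*(2 + exp(-4*I*pi/5) + exp(4*I*pi/5))*conj(exp(4*I*pi/5)) + 1*(2 + exp(-2*I*pi/5) + exp(2*I*pi/5))*conj(exp(-2*I*pi/5)) + 1*(2 + exp(-2*I*pi/5) + exp(2*I*pi/5))*conj(exp(2*I*pi/5)) + 1*(2 + exp(-4*I*pi/5) + exp(4*I*pi/5))*conj(exp(-4*I*pi/5))]
      = (1/5)[(4) + (1 + 2*exp(-4*I*pi/5) + exp(2*I*pi/5)) + (1 + exp(4*I*pi/5) + 2*exp(2*I*pi/5)) + (1 + 2*exp(-2*I*pi/5) + exp(-4*I*pi/5)) + (1 + exp(-2*I*pi/5) + 2*exp(4*I*pi/5))] = 5/5 = 1
  <chi_rho, chi_3> = (1/5)[1*(4)*conj(1) + 1*(2 + exp(-4*I*pi/5) + exp(4*I*pi/5))*conj(exp(-4*I*pi/5)) + 1*(2 + exp(-2*I*pi/5) + exp(2*I*pi/5))*conj(exp(2*I*pi/5)) + 1*(2 + exp(-2*I*pi/5) + exp(2*I*pi/5))*conj(exp(-2*I*pi/5)) + 1*(2 + exp(-4*I*pi/5) + exp(4*I*pi/5))*conj(exp(4*I*pi/5))]
      = (1/5)[(4) + (1 + exp(-2*I*pi/5) + 2*exp(4*I*pi/5)) + (1 + 2*exp(-2*I*pi/5) + exp(-4*I*pi/5)) + (1 + exp(4*I*pi/5) + 2*exp(2*I*pi/5)) + (1 + 2*exp(-4*I*pi/5) + exp(2*I*pi/5))] = 5/5 = 1
  <chi_rho, chi_4> = (1/5)[1*(4)*conj(1) + 1*(2 + exp(-4*I*pi/5) + exp(4*I*pi/5))*conj(exp(-2*I*pi/5)) + 1*(2 + exp(-2*I*pi/5) + exp(2*I*pi/5))*conj(exp(-4*I*pi/5)) + 1*(2 + exp(-2*I*pi/5) + exp(2*I*pi/5))*conj(exp(4*I*pi/5)) + 1*(2 + exp(-4*I*pi/5) + exp(4*I*pi/5))*conj(exp(2*I*pi/5))]
      = (1/5)[(4) + (exp(-2*I*pi/5) + exp(-4*I*pi/5) + 2*exp(2*I*pi/5)) + (exp(-4*I*pi/5) + exp(2*I*pi/5) + 2*exp(4*I*pi/5)) + (2*exp(-4*I*pi/5) + exp(-2*I*pi/5) + exp(4*I*pi/5)) + (2*exp(-2*I*pi/5) + exp(4*I*pi/5) + exp(2*I*pi/5))] = 0/5 = 0
(Exp terms are combined using exp(i*s)*conj(exp(i*t)) = exp(i*(s-t)), and sums of them are collapsed using the identity that for every m > 1 the m distinct m-th roots of unity sum to 0, e.g. 1 + exp(2*I*pi/3) + exp(-2*I*pi/3) = 0.)
Dimension check: dim(rho) = sum (mult * dim) = 2*1 + 0*1 + 1*1 + 1*1 + 0*1 = 4 = chi_rho(e) = 4.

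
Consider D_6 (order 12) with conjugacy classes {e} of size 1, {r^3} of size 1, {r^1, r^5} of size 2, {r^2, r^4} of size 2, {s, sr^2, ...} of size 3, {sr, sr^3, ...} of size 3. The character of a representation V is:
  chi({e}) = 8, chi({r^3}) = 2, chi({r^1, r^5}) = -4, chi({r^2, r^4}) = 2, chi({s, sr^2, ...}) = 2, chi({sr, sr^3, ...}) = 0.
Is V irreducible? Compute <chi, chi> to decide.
Not irreducible (reducible): <chi, chi> = 10 > 1.

Proof sketch: <chi, chi> = (1/|G|) sum_C |C| * |chi(C)|^2 = (1/12)[1*|8|^2 + 1*|2|^2 + 2*|-4|^2 + 2*|2|^2 + 3*|2|^2 + 3*|0|^2]
  = (1/12)[(64) + (4) + (32) + (8) + (12) + (0)] = 120/12 = 10.
A character is irreducible iff <chi, chi> = 1, so this representation is reducible.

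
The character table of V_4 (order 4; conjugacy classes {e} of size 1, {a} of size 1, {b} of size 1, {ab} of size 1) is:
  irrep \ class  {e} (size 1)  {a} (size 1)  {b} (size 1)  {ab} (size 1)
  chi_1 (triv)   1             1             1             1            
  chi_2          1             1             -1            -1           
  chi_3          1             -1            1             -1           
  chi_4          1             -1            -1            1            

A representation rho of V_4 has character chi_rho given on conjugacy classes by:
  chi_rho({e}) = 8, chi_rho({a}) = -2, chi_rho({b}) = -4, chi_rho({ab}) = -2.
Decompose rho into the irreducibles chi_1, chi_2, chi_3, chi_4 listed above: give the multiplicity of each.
Multiplicities: chi_1: 0, chi_2: 3, chi_3: 2, chi_4: 3.

Why: Use <chi_rho, chi> = (1/|G|) sum_C |C| * chi_rho(C) * conj(chi(C)) with |G| = 4 for each irreducible chi in the table:
  <chi_rho, chi_1> = (1/4)[1*(8)*conj(1) + 1*(-2)*conj(1) + 1*(-4)*conj(1) + 1*(-2)*conj(1)]
      = (1/4)[(8) + (-2) + (-4) + (-2)] = 0/4 = 0
  <chi_rho, chi_2> = (1/4)[1*(8)*conj(1) + 1*(-2)*conj(1) + 1*(-4)*conj(-1) + 1*(-2)*conj(-1)]
      = (1/4)[(8) + (-2) + (4) + (2)] = 12/4 = 3
  <chi_rho, chi_3> = (1/4)[1*(8)*conj(1) + 1*(-2)*conj(-1) + 1*(-4)*conj(1) + 1*(-2)*conj(-1)]
      = (1/4)[(8) + (2) + (-4) + (2)] = 8/4 = 2
  <chi_rho, chi_4> = (1/4)[1*(8)*conj(1) + 1*(-2)*conj(-1) + 1*(-4)*conj(-1) + 1*(-2)*conj(1)]
      = (1/4)[(8) + (2) + (4) + (-2)] = 12/4 = 3
Dimension check: dim(rho) = sum (mult * dim) = 0*1 + 3*1 + 2*1 + 3*1 = 8 = chi_rho(e) = 8.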